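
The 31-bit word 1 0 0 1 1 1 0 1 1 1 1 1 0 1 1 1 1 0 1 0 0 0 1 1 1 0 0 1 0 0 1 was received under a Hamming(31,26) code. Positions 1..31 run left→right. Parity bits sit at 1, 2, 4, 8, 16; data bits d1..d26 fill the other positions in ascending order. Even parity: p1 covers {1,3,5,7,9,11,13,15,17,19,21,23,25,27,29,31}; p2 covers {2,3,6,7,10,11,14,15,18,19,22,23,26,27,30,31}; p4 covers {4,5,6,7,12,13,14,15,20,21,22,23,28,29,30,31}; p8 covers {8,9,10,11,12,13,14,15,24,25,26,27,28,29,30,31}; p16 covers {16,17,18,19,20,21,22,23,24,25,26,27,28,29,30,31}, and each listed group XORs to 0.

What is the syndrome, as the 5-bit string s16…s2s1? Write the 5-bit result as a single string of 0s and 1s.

s1 (pos 1,3,5,7,9,11,13,15,17,19,21,23,25,27,29,31): 1⊕0⊕1⊕0⊕1⊕1⊕0⊕1⊕1⊕1⊕0⊕1⊕1⊕0⊕0⊕1 = 0
s2 (pos 2,3,6,7,10,11,14,15,18,19,22,23,26,27,30,31): 0⊕0⊕1⊕0⊕1⊕1⊕1⊕1⊕0⊕1⊕0⊕1⊕0⊕0⊕0⊕1 = 0
s4 (pos 4,5,6,7,12,13,14,15,20,21,22,23,28,29,30,31): 1⊕1⊕1⊕0⊕1⊕0⊕1⊕1⊕0⊕0⊕0⊕1⊕1⊕0⊕0⊕1 = 1
s8 (pos 8,9,10,11,12,13,14,15,24,25,26,27,28,29,30,31): 1⊕1⊕1⊕1⊕1⊕0⊕1⊕1⊕1⊕1⊕0⊕0⊕1⊕0⊕0⊕1 = 1
s16 (pos 16,17,18,19,20,21,22,23,24,25,26,27,28,29,30,31): 1⊕1⊕0⊕1⊕0⊕0⊕0⊕1⊕1⊕1⊕0⊕0⊕1⊕0⊕0⊕1 = 0
Syndrome s16…s1 = 01100 → error at position 12.

01100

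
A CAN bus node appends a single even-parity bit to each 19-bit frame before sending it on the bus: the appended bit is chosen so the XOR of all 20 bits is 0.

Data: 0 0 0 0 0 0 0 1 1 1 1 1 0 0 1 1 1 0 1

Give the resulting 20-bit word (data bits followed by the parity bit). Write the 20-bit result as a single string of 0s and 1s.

00000001111100111011

XOR of the 19 data bits: 0⊕0⊕0⊕0⊕0⊕0⊕0⊕1⊕1⊕1⊕1⊕1⊕0⊕0⊕1⊕1⊕1⊕0⊕1 = 1
Parity bit = 1 (so all 20 bits XOR to 0).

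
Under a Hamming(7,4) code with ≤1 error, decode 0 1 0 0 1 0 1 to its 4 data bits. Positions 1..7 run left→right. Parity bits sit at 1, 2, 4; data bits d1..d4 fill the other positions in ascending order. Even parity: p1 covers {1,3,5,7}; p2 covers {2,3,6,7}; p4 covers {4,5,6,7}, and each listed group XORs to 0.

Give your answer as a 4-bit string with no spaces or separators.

0101

s1 (pos 1,3,5,7): 0⊕0⊕1⊕1 = 0
s2 (pos 2,3,6,7): 1⊕0⊕0⊕1 = 0
s4 (pos 4,5,6,7): 0⊕1⊕0⊕1 = 0
Syndrome s4…s1 = 000 → no error.
Read data bits from positions 3,5,6,7: 0101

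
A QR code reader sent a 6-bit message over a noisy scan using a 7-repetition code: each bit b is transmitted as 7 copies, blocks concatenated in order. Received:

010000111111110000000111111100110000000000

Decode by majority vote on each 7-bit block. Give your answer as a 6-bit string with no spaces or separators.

Block 1 (0100001): 2 ones → 0
Block 2 (1111111): 7 ones → 1
Block 3 (0000000): 0 ones → 0
Block 4 (1111111): 7 ones → 1
Block 5 (0011000): 2 ones → 0
Block 6 (0000000): 0 ones → 0

010100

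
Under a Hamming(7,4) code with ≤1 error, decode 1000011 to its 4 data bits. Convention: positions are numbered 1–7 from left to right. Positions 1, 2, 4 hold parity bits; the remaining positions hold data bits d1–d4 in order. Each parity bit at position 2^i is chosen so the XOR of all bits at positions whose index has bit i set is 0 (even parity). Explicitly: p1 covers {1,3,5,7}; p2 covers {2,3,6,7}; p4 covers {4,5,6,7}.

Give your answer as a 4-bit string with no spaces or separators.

0011

s1 (pos 1,3,5,7): 1⊕0⊕0⊕1 = 0
s2 (pos 2,3,6,7): 0⊕0⊕1⊕1 = 0
s4 (pos 4,5,6,7): 0⊕0⊕1⊕1 = 0
Syndrome s4…s1 = 000 → no error.
Read data bits from positions 3,5,6,7: 0011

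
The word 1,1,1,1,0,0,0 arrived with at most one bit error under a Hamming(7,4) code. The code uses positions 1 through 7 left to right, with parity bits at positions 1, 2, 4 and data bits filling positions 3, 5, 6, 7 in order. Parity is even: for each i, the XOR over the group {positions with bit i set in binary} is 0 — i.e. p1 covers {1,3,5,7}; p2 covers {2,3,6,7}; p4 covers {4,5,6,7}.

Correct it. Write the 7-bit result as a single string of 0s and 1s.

s1 (pos 1,3,5,7): 1⊕1⊕0⊕0 = 0
s2 (pos 2,3,6,7): 1⊕1⊕0⊕0 = 0
s4 (pos 4,5,6,7): 1⊕0⊕0⊕0 = 1
Syndrome s4…s1 = 100 → error at position 4.
Flip position 4: 1111000 → 1110000

1110000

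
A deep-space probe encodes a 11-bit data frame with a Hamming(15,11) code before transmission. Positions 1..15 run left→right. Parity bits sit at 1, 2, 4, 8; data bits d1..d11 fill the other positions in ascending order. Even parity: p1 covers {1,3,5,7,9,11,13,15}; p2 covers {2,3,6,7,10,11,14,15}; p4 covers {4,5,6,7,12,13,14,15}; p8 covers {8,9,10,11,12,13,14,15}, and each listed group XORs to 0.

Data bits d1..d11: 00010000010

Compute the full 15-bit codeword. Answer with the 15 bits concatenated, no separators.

100000110000010

Place data at non-parity positions: p1 p2 0 p4 0 0 1 p8 0 0 0 0 0 1 0
p1 (pos 1,3,5,7,9,11,13,15): XOR of data positions = 0⊕0⊕1⊕0⊕0⊕0⊕0 = 1
p2 (pos 2,3,6,7,10,11,14,15): XOR of data positions = 0⊕0⊕1⊕0⊕0⊕1⊕0 = 0
p4 (pos 4,5,6,7,12,13,14,15): XOR of data positions = 0⊕0⊕1⊕0⊕0⊕1⊕0 = 0
p8 (pos 8,9,10,11,12,13,14,15): XOR of data positions = 0⊕0⊕0⊕0⊕0⊕1⊕0 = 1
Codeword: 100000110000010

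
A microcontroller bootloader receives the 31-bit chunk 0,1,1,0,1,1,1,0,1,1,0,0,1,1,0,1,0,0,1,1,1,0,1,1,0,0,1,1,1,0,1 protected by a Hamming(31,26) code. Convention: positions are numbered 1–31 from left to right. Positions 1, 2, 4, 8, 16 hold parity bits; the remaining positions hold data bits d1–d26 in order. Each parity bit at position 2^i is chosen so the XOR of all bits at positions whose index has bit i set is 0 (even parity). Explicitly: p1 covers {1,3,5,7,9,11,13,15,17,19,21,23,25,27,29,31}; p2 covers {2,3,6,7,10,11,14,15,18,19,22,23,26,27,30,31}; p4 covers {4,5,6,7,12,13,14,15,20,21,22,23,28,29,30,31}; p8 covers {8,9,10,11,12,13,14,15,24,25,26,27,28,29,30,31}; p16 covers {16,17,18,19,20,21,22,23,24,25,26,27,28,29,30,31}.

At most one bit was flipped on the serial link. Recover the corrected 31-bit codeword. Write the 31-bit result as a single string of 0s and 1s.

0110111011000101001110110011101

s1 (pos 1,3,5,7,9,11,13,15,17,19,21,23,25,27,29,31): 0⊕1⊕1⊕1⊕1⊕0⊕1⊕0⊕0⊕1⊕1⊕1⊕0⊕1⊕1⊕1 = 1
s2 (pos 2,3,6,7,10,11,14,15,18,19,22,23,26,27,30,31): 1⊕1⊕1⊕1⊕1⊕0⊕1⊕0⊕0⊕1⊕0⊕1⊕0⊕1⊕0⊕1 = 0
s4 (pos 4,5,6,7,12,13,14,15,20,21,22,23,28,29,30,31): 0⊕1⊕1⊕1⊕0⊕1⊕1⊕0⊕1⊕1⊕0⊕1⊕1⊕1⊕0⊕1 = 1
s8 (pos 8,9,10,11,12,13,14,15,24,25,26,27,28,29,30,31): 0⊕1⊕1⊕0⊕0⊕1⊕1⊕0⊕1⊕0⊕0⊕1⊕1⊕1⊕0⊕1 = 1
s16 (pos 16,17,18,19,20,21,22,23,24,25,26,27,28,29,30,31): 1⊕0⊕0⊕1⊕1⊕1⊕0⊕1⊕1⊕0⊕0⊕1⊕1⊕1⊕0⊕1 = 0
Syndrome s16…s1 = 01101 → error at position 13.
Flip position 13: 0110111011001101001110110011101 → 0110111011000101001110110011101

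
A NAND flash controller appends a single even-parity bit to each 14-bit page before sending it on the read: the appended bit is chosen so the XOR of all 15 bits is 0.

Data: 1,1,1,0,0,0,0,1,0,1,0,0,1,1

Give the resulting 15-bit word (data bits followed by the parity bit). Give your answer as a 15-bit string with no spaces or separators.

111000010100111

XOR of the 14 data bits: 1⊕1⊕1⊕0⊕0⊕0⊕0⊕1⊕0⊕1⊕0⊕0⊕1⊕1 = 1
Parity bit = 1 (so all 15 bits XOR to 0).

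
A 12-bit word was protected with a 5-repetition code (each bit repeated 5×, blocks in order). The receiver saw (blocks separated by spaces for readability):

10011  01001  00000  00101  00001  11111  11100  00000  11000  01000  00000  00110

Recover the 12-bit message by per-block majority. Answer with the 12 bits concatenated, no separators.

Block 1 (10011): 3 ones → 1
Block 2 (01001): 2 ones → 0
Block 3 (00000): 0 ones → 0
Block 4 (00101): 2 ones → 0
Block 5 (00001): 1 one → 0
Block 6 (11111): 5 ones → 1
Block 7 (11100): 3 ones → 1
Block 8 (00000): 0 ones → 0
Block 9 (11000): 2 ones → 0
Block 10 (01000): 1 one → 0
Block 11 (00000): 0 ones → 0
Block 12 (00110): 2 ones → 0

100001100000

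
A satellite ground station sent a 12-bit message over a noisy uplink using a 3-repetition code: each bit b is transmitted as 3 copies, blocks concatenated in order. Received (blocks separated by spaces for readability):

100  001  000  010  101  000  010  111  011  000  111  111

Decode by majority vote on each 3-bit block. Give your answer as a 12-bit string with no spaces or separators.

000010011011

Block 1 (100): 1 one → 0
Block 2 (001): 1 one → 0
Block 3 (000): 0 ones → 0
Block 4 (010): 1 one → 0
Block 5 (101): 2 ones → 1
Block 6 (000): 0 ones → 0
Block 7 (010): 1 one → 0
Block 8 (111): 3 ones → 1
Block 9 (011): 2 ones → 1
Block 10 (000): 0 ones → 0
Block 11 (111): 3 ones → 1
Block 12 (111): 3 ones → 1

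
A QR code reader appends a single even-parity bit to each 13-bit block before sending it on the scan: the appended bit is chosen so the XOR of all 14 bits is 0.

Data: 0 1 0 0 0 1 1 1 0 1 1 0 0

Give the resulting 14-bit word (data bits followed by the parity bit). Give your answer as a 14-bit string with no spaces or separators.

XOR of the 13 data bits: 0⊕1⊕0⊕0⊕0⊕1⊕1⊕1⊕0⊕1⊕1⊕0⊕0 = 0
Parity bit = 0 (so all 14 bits XOR to 0).

01000111011000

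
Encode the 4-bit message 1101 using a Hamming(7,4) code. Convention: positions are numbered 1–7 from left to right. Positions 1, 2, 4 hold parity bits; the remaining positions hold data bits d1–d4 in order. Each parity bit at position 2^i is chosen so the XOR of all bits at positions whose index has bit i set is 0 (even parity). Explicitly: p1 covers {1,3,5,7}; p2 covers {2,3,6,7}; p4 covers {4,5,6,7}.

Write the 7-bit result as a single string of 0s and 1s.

Place data at non-parity positions: p1 p2 1 p4 1 0 1
p1 (pos 1,3,5,7): XOR of data positions = 1⊕1⊕1 = 1
p2 (pos 2,3,6,7): XOR of data positions = 1⊕0⊕1 = 0
p4 (pos 4,5,6,7): XOR of data positions = 1⊕0⊕1 = 0
Codeword: 1010101

1010101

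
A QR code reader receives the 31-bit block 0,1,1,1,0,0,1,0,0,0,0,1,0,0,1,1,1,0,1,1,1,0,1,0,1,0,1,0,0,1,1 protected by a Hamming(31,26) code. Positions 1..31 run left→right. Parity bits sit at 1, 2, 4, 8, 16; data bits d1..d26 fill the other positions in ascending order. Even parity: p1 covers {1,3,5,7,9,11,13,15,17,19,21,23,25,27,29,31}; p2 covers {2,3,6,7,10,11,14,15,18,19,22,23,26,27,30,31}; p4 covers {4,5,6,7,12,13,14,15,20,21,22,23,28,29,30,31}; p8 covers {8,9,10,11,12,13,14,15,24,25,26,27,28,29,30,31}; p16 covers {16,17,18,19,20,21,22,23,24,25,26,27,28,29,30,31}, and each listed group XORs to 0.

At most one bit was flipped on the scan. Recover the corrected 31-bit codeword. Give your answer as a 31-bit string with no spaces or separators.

0111011000010011101110101010011

s1 (pos 1,3,5,7,9,11,13,15,17,19,21,23,25,27,29,31): 0⊕1⊕0⊕1⊕0⊕0⊕0⊕1⊕1⊕1⊕1⊕1⊕1⊕1⊕0⊕1 = 0
s2 (pos 2,3,6,7,10,11,14,15,18,19,22,23,26,27,30,31): 1⊕1⊕0⊕1⊕0⊕0⊕0⊕1⊕0⊕1⊕0⊕1⊕0⊕1⊕1⊕1 = 1
s4 (pos 4,5,6,7,12,13,14,15,20,21,22,23,28,29,30,31): 1⊕0⊕0⊕1⊕1⊕0⊕0⊕1⊕1⊕1⊕0⊕1⊕0⊕0⊕1⊕1 = 1
s8 (pos 8,9,10,11,12,13,14,15,24,25,26,27,28,29,30,31): 0⊕0⊕0⊕0⊕1⊕0⊕0⊕1⊕0⊕1⊕0⊕1⊕0⊕0⊕1⊕1 = 0
s16 (pos 16,17,18,19,20,21,22,23,24,25,26,27,28,29,30,31): 1⊕1⊕0⊕1⊕1⊕1⊕0⊕1⊕0⊕1⊕0⊕1⊕0⊕0⊕1⊕1 = 0
Syndrome s16…s1 = 00110 → error at position 6.
Flip position 6: 0111001000010011101110101010011 → 0111011000010011101110101010011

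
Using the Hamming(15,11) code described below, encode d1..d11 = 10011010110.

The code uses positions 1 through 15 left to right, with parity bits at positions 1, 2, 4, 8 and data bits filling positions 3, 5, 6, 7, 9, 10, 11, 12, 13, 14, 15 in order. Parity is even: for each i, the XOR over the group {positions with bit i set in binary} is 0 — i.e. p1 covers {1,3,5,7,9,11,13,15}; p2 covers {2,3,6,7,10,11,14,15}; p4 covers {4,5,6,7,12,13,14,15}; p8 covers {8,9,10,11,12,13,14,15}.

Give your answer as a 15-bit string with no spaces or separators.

101100101010110

Place data at non-parity positions: p1 p2 1 p4 0 0 1 p8 1 0 1 0 1 1 0
p1 (pos 1,3,5,7,9,11,13,15): XOR of data positions = 1⊕0⊕1⊕1⊕1⊕1⊕0 = 1
p2 (pos 2,3,6,7,10,11,14,15): XOR of data positions = 1⊕0⊕1⊕0⊕1⊕1⊕0 = 0
p4 (pos 4,5,6,7,12,13,14,15): XOR of data positions = 0⊕0⊕1⊕0⊕1⊕1⊕0 = 1
p8 (pos 8,9,10,11,12,13,14,15): XOR of data positions = 1⊕0⊕1⊕0⊕1⊕1⊕0 = 0
Codeword: 101100101010110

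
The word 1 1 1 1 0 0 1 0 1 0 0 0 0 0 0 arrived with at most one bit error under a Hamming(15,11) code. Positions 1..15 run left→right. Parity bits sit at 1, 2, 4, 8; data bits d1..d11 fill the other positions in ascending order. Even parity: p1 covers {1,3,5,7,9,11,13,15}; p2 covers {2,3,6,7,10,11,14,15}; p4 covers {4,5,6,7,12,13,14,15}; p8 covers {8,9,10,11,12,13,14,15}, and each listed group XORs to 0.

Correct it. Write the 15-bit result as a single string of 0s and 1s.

111100101100000

s1 (pos 1,3,5,7,9,11,13,15): 1⊕1⊕0⊕1⊕1⊕0⊕0⊕0 = 0
s2 (pos 2,3,6,7,10,11,14,15): 1⊕1⊕0⊕1⊕0⊕0⊕0⊕0 = 1
s4 (pos 4,5,6,7,12,13,14,15): 1⊕0⊕0⊕1⊕0⊕0⊕0⊕0 = 0
s8 (pos 8,9,10,11,12,13,14,15): 0⊕1⊕0⊕0⊕0⊕0⊕0⊕0 = 1
Syndrome s8…s1 = 1010 → error at position 10.
Flip position 10: 111100101000000 → 111100101100000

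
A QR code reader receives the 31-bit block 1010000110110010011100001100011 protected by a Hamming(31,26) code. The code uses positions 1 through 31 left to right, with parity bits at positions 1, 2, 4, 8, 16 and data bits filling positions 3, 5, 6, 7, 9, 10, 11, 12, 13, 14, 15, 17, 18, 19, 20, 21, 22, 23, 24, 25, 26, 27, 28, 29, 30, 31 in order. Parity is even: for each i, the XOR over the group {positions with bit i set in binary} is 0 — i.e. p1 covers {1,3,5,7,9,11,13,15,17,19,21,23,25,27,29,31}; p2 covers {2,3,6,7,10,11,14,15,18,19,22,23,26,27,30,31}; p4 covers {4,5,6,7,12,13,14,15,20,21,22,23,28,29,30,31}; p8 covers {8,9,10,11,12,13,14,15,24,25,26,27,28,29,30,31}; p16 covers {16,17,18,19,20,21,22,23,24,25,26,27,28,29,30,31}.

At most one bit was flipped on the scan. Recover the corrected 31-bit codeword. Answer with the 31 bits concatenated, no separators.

s1 (pos 1,3,5,7,9,11,13,15,17,19,21,23,25,27,29,31): 1⊕1⊕0⊕0⊕1⊕1⊕0⊕1⊕0⊕1⊕0⊕0⊕1⊕0⊕0⊕1 = 0
s2 (pos 2,3,6,7,10,11,14,15,18,19,22,23,26,27,30,31): 0⊕1⊕0⊕0⊕0⊕1⊕0⊕1⊕1⊕1⊕0⊕0⊕1⊕0⊕1⊕1 = 0
s4 (pos 4,5,6,7,12,13,14,15,20,21,22,23,28,29,30,31): 0⊕0⊕0⊕0⊕1⊕0⊕0⊕1⊕1⊕0⊕0⊕0⊕0⊕0⊕1⊕1 = 1
s8 (pos 8,9,10,11,12,13,14,15,24,25,26,27,28,29,30,31): 1⊕1⊕0⊕1⊕1⊕0⊕0⊕1⊕0⊕1⊕1⊕0⊕0⊕0⊕1⊕1 = 1
s16 (pos 16,17,18,19,20,21,22,23,24,25,26,27,28,29,30,31): 0⊕0⊕1⊕1⊕1⊕0⊕0⊕0⊕0⊕1⊕1⊕0⊕0⊕0⊕1⊕1 = 1
Syndrome s16…s1 = 11100 → error at position 28.
Flip position 28: 1010000110110010011100001100011 → 1010000110110010011100001101011

1010000110110010011100001101011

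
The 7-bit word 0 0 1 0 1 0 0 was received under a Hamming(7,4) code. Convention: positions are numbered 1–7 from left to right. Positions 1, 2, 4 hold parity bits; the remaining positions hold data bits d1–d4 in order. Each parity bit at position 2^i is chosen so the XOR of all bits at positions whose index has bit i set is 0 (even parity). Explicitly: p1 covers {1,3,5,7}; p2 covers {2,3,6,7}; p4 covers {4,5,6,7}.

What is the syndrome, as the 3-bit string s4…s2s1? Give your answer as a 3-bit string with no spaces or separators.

110

s1 (pos 1,3,5,7): 0⊕1⊕1⊕0 = 0
s2 (pos 2,3,6,7): 0⊕1⊕0⊕0 = 1
s4 (pos 4,5,6,7): 0⊕1⊕0⊕0 = 1
Syndrome s4…s1 = 110 → error at position 6.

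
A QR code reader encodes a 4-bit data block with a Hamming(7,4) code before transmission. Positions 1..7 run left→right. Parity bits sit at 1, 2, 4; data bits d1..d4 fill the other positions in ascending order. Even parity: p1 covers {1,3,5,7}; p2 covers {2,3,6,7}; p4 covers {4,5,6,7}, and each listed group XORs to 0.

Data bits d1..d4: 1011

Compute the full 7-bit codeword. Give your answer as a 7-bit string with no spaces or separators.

0110011

Place data at non-parity positions: p1 p2 1 p4 0 1 1
p1 (pos 1,3,5,7): XOR of data positions = 1⊕0⊕1 = 0
p2 (pos 2,3,6,7): XOR of data positions = 1⊕1⊕1 = 1
p4 (pos 4,5,6,7): XOR of data positions = 0⊕1⊕1 = 0
Codeword: 0110011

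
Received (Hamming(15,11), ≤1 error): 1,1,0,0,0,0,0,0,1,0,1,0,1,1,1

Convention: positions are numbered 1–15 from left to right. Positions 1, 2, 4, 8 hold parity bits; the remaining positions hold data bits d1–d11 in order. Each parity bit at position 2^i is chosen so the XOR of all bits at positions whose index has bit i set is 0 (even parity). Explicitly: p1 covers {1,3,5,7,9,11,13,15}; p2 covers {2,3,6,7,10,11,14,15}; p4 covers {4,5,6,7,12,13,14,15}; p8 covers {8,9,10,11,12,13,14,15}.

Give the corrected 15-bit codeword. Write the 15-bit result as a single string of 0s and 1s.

s1 (pos 1,3,5,7,9,11,13,15): 1⊕0⊕0⊕0⊕1⊕1⊕1⊕1 = 1
s2 (pos 2,3,6,7,10,11,14,15): 1⊕0⊕0⊕0⊕0⊕1⊕1⊕1 = 0
s4 (pos 4,5,6,7,12,13,14,15): 0⊕0⊕0⊕0⊕0⊕1⊕1⊕1 = 1
s8 (pos 8,9,10,11,12,13,14,15): 0⊕1⊕0⊕1⊕0⊕1⊕1⊕1 = 1
Syndrome s8…s1 = 1101 → error at position 13.
Flip position 13: 110000001010111 → 110000001010011

110000001010011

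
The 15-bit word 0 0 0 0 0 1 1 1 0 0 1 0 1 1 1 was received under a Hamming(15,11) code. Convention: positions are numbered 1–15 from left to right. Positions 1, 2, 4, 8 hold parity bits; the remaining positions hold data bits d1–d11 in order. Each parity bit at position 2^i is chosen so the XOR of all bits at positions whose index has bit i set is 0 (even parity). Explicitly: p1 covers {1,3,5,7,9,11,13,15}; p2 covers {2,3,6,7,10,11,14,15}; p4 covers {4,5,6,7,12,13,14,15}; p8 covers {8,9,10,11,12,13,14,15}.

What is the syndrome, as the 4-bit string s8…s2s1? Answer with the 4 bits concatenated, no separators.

1110

s1 (pos 1,3,5,7,9,11,13,15): 0⊕0⊕0⊕1⊕0⊕1⊕1⊕1 = 0
s2 (pos 2,3,6,7,10,11,14,15): 0⊕0⊕1⊕1⊕0⊕1⊕1⊕1 = 1
s4 (pos 4,5,6,7,12,13,14,15): 0⊕0⊕1⊕1⊕0⊕1⊕1⊕1 = 1
s8 (pos 8,9,10,11,12,13,14,15): 1⊕0⊕0⊕1⊕0⊕1⊕1⊕1 = 1
Syndrome s8…s1 = 1110 → error at position 14.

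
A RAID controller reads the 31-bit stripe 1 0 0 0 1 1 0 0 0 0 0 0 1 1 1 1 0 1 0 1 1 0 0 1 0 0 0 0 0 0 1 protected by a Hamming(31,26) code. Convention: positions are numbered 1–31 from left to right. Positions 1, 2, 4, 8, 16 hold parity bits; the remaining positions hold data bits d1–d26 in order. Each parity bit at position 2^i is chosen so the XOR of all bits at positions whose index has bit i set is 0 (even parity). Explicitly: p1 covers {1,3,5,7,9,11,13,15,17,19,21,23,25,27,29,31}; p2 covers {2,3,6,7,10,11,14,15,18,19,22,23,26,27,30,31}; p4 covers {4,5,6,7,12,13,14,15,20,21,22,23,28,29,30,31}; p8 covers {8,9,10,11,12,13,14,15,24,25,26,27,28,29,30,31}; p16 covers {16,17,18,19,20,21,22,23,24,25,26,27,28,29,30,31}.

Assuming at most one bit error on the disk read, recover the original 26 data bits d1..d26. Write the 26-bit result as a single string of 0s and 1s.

01100100111010110010000001

s1 (pos 1,3,5,7,9,11,13,15,17,19,21,23,25,27,29,31): 1⊕0⊕1⊕0⊕0⊕0⊕1⊕1⊕0⊕0⊕1⊕0⊕0⊕0⊕0⊕1 = 0
s2 (pos 2,3,6,7,10,11,14,15,18,19,22,23,26,27,30,31): 0⊕0⊕1⊕0⊕0⊕0⊕1⊕1⊕1⊕0⊕0⊕0⊕0⊕0⊕0⊕1 = 1
s4 (pos 4,5,6,7,12,13,14,15,20,21,22,23,28,29,30,31): 0⊕1⊕1⊕0⊕0⊕1⊕1⊕1⊕1⊕1⊕0⊕0⊕0⊕0⊕0⊕1 = 0
s8 (pos 8,9,10,11,12,13,14,15,24,25,26,27,28,29,30,31): 0⊕0⊕0⊕0⊕0⊕1⊕1⊕1⊕1⊕0⊕0⊕0⊕0⊕0⊕0⊕1 = 1
s16 (pos 16,17,18,19,20,21,22,23,24,25,26,27,28,29,30,31): 1⊕0⊕1⊕0⊕1⊕1⊕0⊕0⊕1⊕0⊕0⊕0⊕0⊕0⊕0⊕1 = 0
Syndrome s16…s1 = 01010 → error at position 10.
Flip position 10: 1000110000001111010110010000001 → 1000110001001111010110010000001
Read data bits from positions 3,5,6,7,9,10,11,12,13,14,15,17,18,19,20,21,22,23,24,25,26,27,28,29,30,31: 01100100111010110010000001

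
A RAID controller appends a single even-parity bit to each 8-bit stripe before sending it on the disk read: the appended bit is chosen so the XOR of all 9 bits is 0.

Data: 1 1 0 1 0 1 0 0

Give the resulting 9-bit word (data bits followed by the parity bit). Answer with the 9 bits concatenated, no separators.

XOR of the 8 data bits: 1⊕1⊕0⊕1⊕0⊕1⊕0⊕0 = 0
Parity bit = 0 (so all 9 bits XOR to 0).

110101000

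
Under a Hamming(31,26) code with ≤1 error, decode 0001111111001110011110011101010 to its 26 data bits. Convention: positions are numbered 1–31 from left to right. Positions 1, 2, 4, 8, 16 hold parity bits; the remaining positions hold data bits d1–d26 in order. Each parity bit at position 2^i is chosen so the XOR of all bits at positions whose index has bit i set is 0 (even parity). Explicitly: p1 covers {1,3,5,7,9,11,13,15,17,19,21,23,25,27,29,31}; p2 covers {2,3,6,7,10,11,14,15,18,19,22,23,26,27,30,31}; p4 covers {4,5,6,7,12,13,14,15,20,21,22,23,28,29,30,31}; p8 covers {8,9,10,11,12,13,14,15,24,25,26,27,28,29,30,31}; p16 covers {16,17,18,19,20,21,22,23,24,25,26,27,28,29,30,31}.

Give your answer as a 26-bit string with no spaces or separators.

01111100111011110011101000

s1 (pos 1,3,5,7,9,11,13,15,17,19,21,23,25,27,29,31): 0⊕0⊕1⊕1⊕1⊕0⊕1⊕1⊕0⊕1⊕1⊕0⊕1⊕0⊕0⊕0 = 0
s2 (pos 2,3,6,7,10,11,14,15,18,19,22,23,26,27,30,31): 0⊕0⊕1⊕1⊕1⊕0⊕1⊕1⊕1⊕1⊕0⊕0⊕1⊕0⊕1⊕0 = 1
s4 (pos 4,5,6,7,12,13,14,15,20,21,22,23,28,29,30,31): 1⊕1⊕1⊕1⊕0⊕1⊕1⊕1⊕1⊕1⊕0⊕0⊕1⊕0⊕1⊕0 = 1
s8 (pos 8,9,10,11,12,13,14,15,24,25,26,27,28,29,30,31): 1⊕1⊕1⊕0⊕0⊕1⊕1⊕1⊕1⊕1⊕1⊕0⊕1⊕0⊕1⊕0 = 1
s16 (pos 16,17,18,19,20,21,22,23,24,25,26,27,28,29,30,31): 0⊕0⊕1⊕1⊕1⊕1⊕0⊕0⊕1⊕1⊕1⊕0⊕1⊕0⊕1⊕0 = 1
Syndrome s16…s1 = 11110 → error at position 30.
Flip position 30: 0001111111001110011110011101010 → 0001111111001110011110011101000
Read data bits from positions 3,5,6,7,9,10,11,12,13,14,15,17,18,19,20,21,22,23,24,25,26,27,28,29,30,31: 01111100111011110011101000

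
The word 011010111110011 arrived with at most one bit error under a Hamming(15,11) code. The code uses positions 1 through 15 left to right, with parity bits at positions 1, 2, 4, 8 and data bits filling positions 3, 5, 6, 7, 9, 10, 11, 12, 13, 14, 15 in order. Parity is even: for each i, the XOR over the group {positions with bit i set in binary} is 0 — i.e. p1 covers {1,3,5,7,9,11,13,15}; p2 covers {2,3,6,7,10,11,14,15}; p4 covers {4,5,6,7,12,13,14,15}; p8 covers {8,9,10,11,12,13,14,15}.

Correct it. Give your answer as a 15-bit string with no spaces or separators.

001010111110011

s1 (pos 1,3,5,7,9,11,13,15): 0⊕1⊕1⊕1⊕1⊕1⊕0⊕1 = 0
s2 (pos 2,3,6,7,10,11,14,15): 1⊕1⊕0⊕1⊕1⊕1⊕1⊕1 = 1
s4 (pos 4,5,6,7,12,13,14,15): 0⊕1⊕0⊕1⊕0⊕0⊕1⊕1 = 0
s8 (pos 8,9,10,11,12,13,14,15): 1⊕1⊕1⊕1⊕0⊕0⊕1⊕1 = 0
Syndrome s8…s1 = 0010 → error at position 2.
Flip position 2: 011010111110011 → 001010111110011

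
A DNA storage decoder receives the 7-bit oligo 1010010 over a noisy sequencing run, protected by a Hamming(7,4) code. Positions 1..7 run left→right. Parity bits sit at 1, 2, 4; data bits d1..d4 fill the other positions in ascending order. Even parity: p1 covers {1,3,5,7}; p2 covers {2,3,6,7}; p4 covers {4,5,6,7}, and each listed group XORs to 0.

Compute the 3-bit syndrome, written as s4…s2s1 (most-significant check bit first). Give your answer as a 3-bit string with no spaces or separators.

s1 (pos 1,3,5,7): 1⊕1⊕0⊕0 = 0
s2 (pos 2,3,6,7): 0⊕1⊕1⊕0 = 0
s4 (pos 4,5,6,7): 0⊕0⊕1⊕0 = 1
Syndrome s4…s1 = 100 → error at position 4.

100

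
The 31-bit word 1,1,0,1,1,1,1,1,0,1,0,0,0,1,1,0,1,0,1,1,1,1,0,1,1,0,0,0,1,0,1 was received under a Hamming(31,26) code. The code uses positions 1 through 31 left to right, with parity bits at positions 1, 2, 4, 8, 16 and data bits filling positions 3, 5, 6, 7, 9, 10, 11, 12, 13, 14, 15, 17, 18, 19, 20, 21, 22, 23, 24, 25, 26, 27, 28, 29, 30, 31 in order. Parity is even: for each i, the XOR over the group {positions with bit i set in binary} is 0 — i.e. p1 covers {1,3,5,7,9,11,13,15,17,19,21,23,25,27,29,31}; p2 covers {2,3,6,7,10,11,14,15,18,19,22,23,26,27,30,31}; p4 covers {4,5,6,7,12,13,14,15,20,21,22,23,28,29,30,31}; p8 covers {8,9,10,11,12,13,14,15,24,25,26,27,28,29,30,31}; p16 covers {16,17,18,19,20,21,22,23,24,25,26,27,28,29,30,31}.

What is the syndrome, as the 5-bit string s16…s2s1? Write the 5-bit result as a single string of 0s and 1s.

s1 (pos 1,3,5,7,9,11,13,15,17,19,21,23,25,27,29,31): 1⊕0⊕1⊕1⊕0⊕0⊕0⊕1⊕1⊕1⊕1⊕0⊕1⊕0⊕1⊕1 = 0
s2 (pos 2,3,6,7,10,11,14,15,18,19,22,23,26,27,30,31): 1⊕0⊕1⊕1⊕1⊕0⊕1⊕1⊕0⊕1⊕1⊕0⊕0⊕0⊕0⊕1 = 1
s4 (pos 4,5,6,7,12,13,14,15,20,21,22,23,28,29,30,31): 1⊕1⊕1⊕1⊕0⊕0⊕1⊕1⊕1⊕1⊕1⊕0⊕0⊕1⊕0⊕1 = 1
s8 (pos 8,9,10,11,12,13,14,15,24,25,26,27,28,29,30,31): 1⊕0⊕1⊕0⊕0⊕0⊕1⊕1⊕1⊕1⊕0⊕0⊕0⊕1⊕0⊕1 = 0
s16 (pos 16,17,18,19,20,21,22,23,24,25,26,27,28,29,30,31): 0⊕1⊕0⊕1⊕1⊕1⊕1⊕0⊕1⊕1⊕0⊕0⊕0⊕1⊕0⊕1 = 1
Syndrome s16…s1 = 10110 → error at position 22.

10110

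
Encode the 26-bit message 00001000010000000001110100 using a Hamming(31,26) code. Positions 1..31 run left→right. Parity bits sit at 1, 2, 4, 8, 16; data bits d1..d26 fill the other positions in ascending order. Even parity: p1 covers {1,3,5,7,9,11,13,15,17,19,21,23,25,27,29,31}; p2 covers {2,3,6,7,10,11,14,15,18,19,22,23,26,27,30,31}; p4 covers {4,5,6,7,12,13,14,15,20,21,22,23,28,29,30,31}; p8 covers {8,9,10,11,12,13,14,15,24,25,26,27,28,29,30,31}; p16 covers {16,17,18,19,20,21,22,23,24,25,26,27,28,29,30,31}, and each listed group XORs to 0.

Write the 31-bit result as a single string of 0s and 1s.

Place data at non-parity positions: p1 p2 0 p4 0 0 0 p8 1 0 0 0 0 1 0 p16 0 0 0 0 0 0 0 0 1 1 1 0 1 0 0
p1 (pos 1,3,5,7,9,11,13,15,17,19,21,23,25,27,29,31): XOR of data positions = 0⊕0⊕0⊕1⊕0⊕0⊕0⊕0⊕0⊕0⊕0⊕1⊕1⊕1⊕0 = 0
p2 (pos 2,3,6,7,10,11,14,15,18,19,22,23,26,27,30,31): XOR of data positions = 0⊕0⊕0⊕0⊕0⊕1⊕0⊕0⊕0⊕0⊕0⊕1⊕1⊕0⊕0 = 1
p4 (pos 4,5,6,7,12,13,14,15,20,21,22,23,28,29,30,31): XOR of data positions = 0⊕0⊕0⊕0⊕0⊕1⊕0⊕0⊕0⊕0⊕0⊕0⊕1⊕0⊕0 = 0
p8 (pos 8,9,10,11,12,13,14,15,24,25,26,27,28,29,30,31): XOR of data positions = 1⊕0⊕0⊕0⊕0⊕1⊕0⊕0⊕1⊕1⊕1⊕0⊕1⊕0⊕0 = 0
p16 (pos 16,17,18,19,20,21,22,23,24,25,26,27,28,29,30,31): XOR of data positions = 0⊕0⊕0⊕0⊕0⊕0⊕0⊕0⊕1⊕1⊕1⊕0⊕1⊕0⊕0 = 0
Codeword: 0100000010000100000000001110100

0100000010000100000000001110100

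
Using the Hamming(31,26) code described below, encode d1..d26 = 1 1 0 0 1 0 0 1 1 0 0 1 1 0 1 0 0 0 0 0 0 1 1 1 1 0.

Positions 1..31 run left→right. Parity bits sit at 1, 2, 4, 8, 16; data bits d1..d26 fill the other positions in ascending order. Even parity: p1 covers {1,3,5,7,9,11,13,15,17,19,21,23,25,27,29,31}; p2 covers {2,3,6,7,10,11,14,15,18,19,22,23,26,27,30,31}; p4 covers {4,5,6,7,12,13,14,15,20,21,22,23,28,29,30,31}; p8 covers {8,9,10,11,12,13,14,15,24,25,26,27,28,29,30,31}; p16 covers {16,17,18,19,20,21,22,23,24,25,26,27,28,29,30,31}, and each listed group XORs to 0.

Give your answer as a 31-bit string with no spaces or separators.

1011100110011001110100000011110

Place data at non-parity positions: p1 p2 1 p4 1 0 0 p8 1 0 0 1 1 0 0 p16 1 1 0 1 0 0 0 0 0 0 1 1 1 1 0
p1 (pos 1,3,5,7,9,11,13,15,17,19,21,23,25,27,29,31): XOR of data positions = 1⊕1⊕0⊕1⊕0⊕1⊕0⊕1⊕0⊕0⊕0⊕0⊕1⊕1⊕0 = 1
p2 (pos 2,3,6,7,10,11,14,15,18,19,22,23,26,27,30,31): XOR of data positions = 1⊕0⊕0⊕0⊕0⊕0⊕0⊕1⊕0⊕0⊕0⊕0⊕1⊕1⊕0 = 0
p4 (pos 4,5,6,7,12,13,14,15,20,21,22,23,28,29,30,31): XOR of data positions = 1⊕0⊕0⊕1⊕1⊕0⊕0⊕1⊕0⊕0⊕0⊕1⊕1⊕1⊕0 = 1
p8 (pos 8,9,10,11,12,13,14,15,24,25,26,27,28,29,30,31): XOR of data positions = 1⊕0⊕0⊕1⊕1⊕0⊕0⊕0⊕0⊕0⊕1⊕1⊕1⊕1⊕0 = 1
p16 (pos 16,17,18,19,20,21,22,23,24,25,26,27,28,29,30,31): XOR of data positions = 1⊕1⊕0⊕1⊕0⊕0⊕0⊕0⊕0⊕0⊕1⊕1⊕1⊕1⊕0 = 1
Codeword: 1011100110011001110100000011110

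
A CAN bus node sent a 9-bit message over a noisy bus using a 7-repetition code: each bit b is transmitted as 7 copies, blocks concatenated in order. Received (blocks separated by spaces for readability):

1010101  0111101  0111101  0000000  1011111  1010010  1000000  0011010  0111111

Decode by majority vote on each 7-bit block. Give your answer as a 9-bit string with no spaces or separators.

111010001

Block 1 (1010101): 4 ones → 1
Block 2 (0111101): 5 ones → 1
Block 3 (0111101): 5 ones → 1
Block 4 (0000000): 0 ones → 0
Block 5 (1011111): 6 ones → 1
Block 6 (1010010): 3 ones → 0
Block 7 (1000000): 1 one → 0
Block 8 (0011010): 3 ones → 0
Block 9 (0111111): 6 ones → 1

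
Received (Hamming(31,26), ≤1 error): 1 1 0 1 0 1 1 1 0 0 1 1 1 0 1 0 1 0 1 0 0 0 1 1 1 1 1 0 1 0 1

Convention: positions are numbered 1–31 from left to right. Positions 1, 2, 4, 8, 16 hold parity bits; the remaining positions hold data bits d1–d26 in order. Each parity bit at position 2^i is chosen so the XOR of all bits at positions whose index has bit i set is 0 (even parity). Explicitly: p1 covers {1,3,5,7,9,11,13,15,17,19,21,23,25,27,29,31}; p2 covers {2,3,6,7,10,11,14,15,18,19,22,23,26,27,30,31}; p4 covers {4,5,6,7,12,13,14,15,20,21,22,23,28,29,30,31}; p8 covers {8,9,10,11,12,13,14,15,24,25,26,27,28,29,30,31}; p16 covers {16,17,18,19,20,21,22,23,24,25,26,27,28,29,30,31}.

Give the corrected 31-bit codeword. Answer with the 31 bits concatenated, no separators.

1101011100111010101000111111101

s1 (pos 1,3,5,7,9,11,13,15,17,19,21,23,25,27,29,31): 1⊕0⊕0⊕1⊕0⊕1⊕1⊕1⊕1⊕1⊕0⊕1⊕1⊕1⊕1⊕1 = 0
s2 (pos 2,3,6,7,10,11,14,15,18,19,22,23,26,27,30,31): 1⊕0⊕1⊕1⊕0⊕1⊕0⊕1⊕0⊕1⊕0⊕1⊕1⊕1⊕0⊕1 = 0
s4 (pos 4,5,6,7,12,13,14,15,20,21,22,23,28,29,30,31): 1⊕0⊕1⊕1⊕1⊕1⊕0⊕1⊕0⊕0⊕0⊕1⊕0⊕1⊕0⊕1 = 1
s8 (pos 8,9,10,11,12,13,14,15,24,25,26,27,28,29,30,31): 1⊕0⊕0⊕1⊕1⊕1⊕0⊕1⊕1⊕1⊕1⊕1⊕0⊕1⊕0⊕1 = 1
s16 (pos 16,17,18,19,20,21,22,23,24,25,26,27,28,29,30,31): 0⊕1⊕0⊕1⊕0⊕0⊕0⊕1⊕1⊕1⊕1⊕1⊕0⊕1⊕0⊕1 = 1
Syndrome s16…s1 = 11100 → error at position 28.
Flip position 28: 1101011100111010101000111110101 → 1101011100111010101000111111101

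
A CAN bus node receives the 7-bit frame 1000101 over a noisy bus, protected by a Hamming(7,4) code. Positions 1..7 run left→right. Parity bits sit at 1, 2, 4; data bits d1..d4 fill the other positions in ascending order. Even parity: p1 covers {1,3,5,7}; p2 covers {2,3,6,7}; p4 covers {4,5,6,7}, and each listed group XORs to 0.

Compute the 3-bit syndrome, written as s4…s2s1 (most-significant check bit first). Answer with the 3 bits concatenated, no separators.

s1 (pos 1,3,5,7): 1⊕0⊕1⊕1 = 1
s2 (pos 2,3,6,7): 0⊕0⊕0⊕1 = 1
s4 (pos 4,5,6,7): 0⊕1⊕0⊕1 = 0
Syndrome s4…s1 = 011 → error at position 3.

011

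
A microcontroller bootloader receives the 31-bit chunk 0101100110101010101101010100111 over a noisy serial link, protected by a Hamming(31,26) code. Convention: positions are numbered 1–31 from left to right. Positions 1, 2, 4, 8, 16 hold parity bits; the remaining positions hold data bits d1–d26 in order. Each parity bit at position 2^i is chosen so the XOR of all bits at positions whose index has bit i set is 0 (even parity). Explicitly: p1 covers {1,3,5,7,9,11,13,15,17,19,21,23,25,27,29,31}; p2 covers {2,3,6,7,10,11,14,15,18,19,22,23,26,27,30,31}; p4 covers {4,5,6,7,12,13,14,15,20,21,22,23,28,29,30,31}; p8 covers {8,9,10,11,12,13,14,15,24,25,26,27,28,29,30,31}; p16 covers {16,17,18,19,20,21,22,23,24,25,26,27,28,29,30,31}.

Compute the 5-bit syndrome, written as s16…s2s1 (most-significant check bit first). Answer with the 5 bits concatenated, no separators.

s1 (pos 1,3,5,7,9,11,13,15,17,19,21,23,25,27,29,31): 0⊕0⊕1⊕0⊕1⊕1⊕1⊕1⊕1⊕1⊕0⊕0⊕0⊕0⊕1⊕1 = 1
s2 (pos 2,3,6,7,10,11,14,15,18,19,22,23,26,27,30,31): 1⊕0⊕0⊕0⊕0⊕1⊕0⊕1⊕0⊕1⊕1⊕0⊕1⊕0⊕1⊕1 = 0
s4 (pos 4,5,6,7,12,13,14,15,20,21,22,23,28,29,30,31): 1⊕1⊕0⊕0⊕0⊕1⊕0⊕1⊕1⊕0⊕1⊕0⊕0⊕1⊕1⊕1 = 1
s8 (pos 8,9,10,11,12,13,14,15,24,25,26,27,28,29,30,31): 1⊕1⊕0⊕1⊕0⊕1⊕0⊕1⊕1⊕0⊕1⊕0⊕0⊕1⊕1⊕1 = 0
s16 (pos 16,17,18,19,20,21,22,23,24,25,26,27,28,29,30,31): 0⊕1⊕0⊕1⊕1⊕0⊕1⊕0⊕1⊕0⊕1⊕0⊕0⊕1⊕1⊕1 = 1
Syndrome s16…s1 = 10101 → error at position 21.

10101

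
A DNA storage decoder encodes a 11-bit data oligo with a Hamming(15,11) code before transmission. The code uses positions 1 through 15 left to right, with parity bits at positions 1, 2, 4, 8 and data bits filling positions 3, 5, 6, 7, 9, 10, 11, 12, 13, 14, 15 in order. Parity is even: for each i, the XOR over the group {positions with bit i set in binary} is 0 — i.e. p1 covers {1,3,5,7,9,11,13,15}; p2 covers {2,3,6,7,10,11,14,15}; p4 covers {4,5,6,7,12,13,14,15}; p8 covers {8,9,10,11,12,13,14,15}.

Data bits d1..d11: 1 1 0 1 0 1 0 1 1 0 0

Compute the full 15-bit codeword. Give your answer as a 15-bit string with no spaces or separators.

011010110101100

Place data at non-parity positions: p1 p2 1 p4 1 0 1 p8 0 1 0 1 1 0 0
p1 (pos 1,3,5,7,9,11,13,15): XOR of data positions = 1⊕1⊕1⊕0⊕0⊕1⊕0 = 0
p2 (pos 2,3,6,7,10,11,14,15): XOR of data positions = 1⊕0⊕1⊕1⊕0⊕0⊕0 = 1
p4 (pos 4,5,6,7,12,13,14,15): XOR of data positions = 1⊕0⊕1⊕1⊕1⊕0⊕0 = 0
p8 (pos 8,9,10,11,12,13,14,15): XOR of data positions = 0⊕1⊕0⊕1⊕1⊕0⊕0 = 1
Codeword: 011010110101100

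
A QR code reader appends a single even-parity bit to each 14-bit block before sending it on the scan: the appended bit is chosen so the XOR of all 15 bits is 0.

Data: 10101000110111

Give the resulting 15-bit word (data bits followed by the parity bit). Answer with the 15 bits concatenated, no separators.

101010001101110

XOR of the 14 data bits: 1⊕0⊕1⊕0⊕1⊕0⊕0⊕0⊕1⊕1⊕0⊕1⊕1⊕1 = 0
Parity bit = 0 (so all 15 bits XOR to 0).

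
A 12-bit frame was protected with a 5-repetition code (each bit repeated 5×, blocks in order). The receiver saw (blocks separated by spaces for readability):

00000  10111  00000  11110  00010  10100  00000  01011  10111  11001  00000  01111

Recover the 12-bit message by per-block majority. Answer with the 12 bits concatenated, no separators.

Block 1 (00000): 0 ones → 0
Block 2 (10111): 4 ones → 1
Block 3 (00000): 0 ones → 0
Block 4 (11110): 4 ones → 1
Block 5 (00010): 1 one → 0
Block 6 (10100): 2 ones → 0
Block 7 (00000): 0 ones → 0
Block 8 (01011): 3 ones → 1
Block 9 (10111): 4 ones → 1
Block 10 (11001): 3 ones → 1
Block 11 (00000): 0 ones → 0
Block 12 (01111): 4 ones → 1

010100011101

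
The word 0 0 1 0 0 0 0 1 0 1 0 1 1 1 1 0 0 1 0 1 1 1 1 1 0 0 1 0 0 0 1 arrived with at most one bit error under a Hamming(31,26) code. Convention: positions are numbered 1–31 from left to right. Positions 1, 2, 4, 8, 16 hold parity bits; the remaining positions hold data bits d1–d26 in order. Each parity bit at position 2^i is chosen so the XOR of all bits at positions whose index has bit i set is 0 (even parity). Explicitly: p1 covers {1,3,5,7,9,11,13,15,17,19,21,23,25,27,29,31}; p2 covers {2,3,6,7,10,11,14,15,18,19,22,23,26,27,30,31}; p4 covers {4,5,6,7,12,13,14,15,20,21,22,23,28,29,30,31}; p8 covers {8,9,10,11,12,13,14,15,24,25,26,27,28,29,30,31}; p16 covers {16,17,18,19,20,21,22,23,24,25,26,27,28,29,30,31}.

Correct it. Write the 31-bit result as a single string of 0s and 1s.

0010000101011100010111110010001

s1 (pos 1,3,5,7,9,11,13,15,17,19,21,23,25,27,29,31): 0⊕1⊕0⊕0⊕0⊕0⊕1⊕1⊕0⊕0⊕1⊕1⊕0⊕1⊕0⊕1 = 1
s2 (pos 2,3,6,7,10,11,14,15,18,19,22,23,26,27,30,31): 0⊕1⊕0⊕0⊕1⊕0⊕1⊕1⊕1⊕0⊕1⊕1⊕0⊕1⊕0⊕1 = 1
s4 (pos 4,5,6,7,12,13,14,15,20,21,22,23,28,29,30,31): 0⊕0⊕0⊕0⊕1⊕1⊕1⊕1⊕1⊕1⊕1⊕1⊕0⊕0⊕0⊕1 = 1
s8 (pos 8,9,10,11,12,13,14,15,24,25,26,27,28,29,30,31): 1⊕0⊕1⊕0⊕1⊕1⊕1⊕1⊕1⊕0⊕0⊕1⊕0⊕0⊕0⊕1 = 1
s16 (pos 16,17,18,19,20,21,22,23,24,25,26,27,28,29,30,31): 0⊕0⊕1⊕0⊕1⊕1⊕1⊕1⊕1⊕0⊕0⊕1⊕0⊕0⊕0⊕1 = 0
Syndrome s16…s1 = 01111 → error at position 15.
Flip position 15: 0010000101011110010111110010001 → 0010000101011100010111110010001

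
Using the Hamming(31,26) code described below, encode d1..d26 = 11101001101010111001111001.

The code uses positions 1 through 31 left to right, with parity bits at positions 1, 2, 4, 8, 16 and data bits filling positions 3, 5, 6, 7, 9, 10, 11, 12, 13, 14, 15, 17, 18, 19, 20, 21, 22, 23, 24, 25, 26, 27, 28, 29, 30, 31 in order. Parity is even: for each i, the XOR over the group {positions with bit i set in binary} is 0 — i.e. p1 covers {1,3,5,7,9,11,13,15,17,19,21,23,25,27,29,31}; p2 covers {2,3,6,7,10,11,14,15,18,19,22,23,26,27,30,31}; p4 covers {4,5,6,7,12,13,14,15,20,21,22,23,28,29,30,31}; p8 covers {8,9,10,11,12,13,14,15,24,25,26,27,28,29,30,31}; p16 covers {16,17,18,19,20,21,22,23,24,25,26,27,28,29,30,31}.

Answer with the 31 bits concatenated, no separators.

1010110110011011010111001111001

Place data at non-parity positions: p1 p2 1 p4 1 1 0 p8 1 0 0 1 1 0 1 p16 0 1 0 1 1 1 0 0 1 1 1 1 0 0 1
p1 (pos 1,3,5,7,9,11,13,15,17,19,21,23,25,27,29,31): XOR of data positions = 1⊕1⊕0⊕1⊕0⊕1⊕1⊕0⊕0⊕1⊕0⊕1⊕1⊕0⊕1 = 1
p2 (pos 2,3,6,7,10,11,14,15,18,19,22,23,26,27,30,31): XOR of data positions = 1⊕1⊕0⊕0⊕0⊕0⊕1⊕1⊕0⊕1⊕0⊕1⊕1⊕0⊕1 = 0
p4 (pos 4,5,6,7,12,13,14,15,20,21,22,23,28,29,30,31): XOR of data positions = 1⊕1⊕0⊕1⊕1⊕0⊕1⊕1⊕1⊕1⊕0⊕1⊕0⊕0⊕1 = 0
p8 (pos 8,9,10,11,12,13,14,15,24,25,26,27,28,29,30,31): XOR of data positions = 1⊕0⊕0⊕1⊕1⊕0⊕1⊕0⊕1⊕1⊕1⊕1⊕0⊕0⊕1 = 1
p16 (pos 16,17,18,19,20,21,22,23,24,25,26,27,28,29,30,31): XOR of data positions = 0⊕1⊕0⊕1⊕1⊕1⊕0⊕0⊕1⊕1⊕1⊕1⊕0⊕0⊕1 = 1
Codeword: 1010110110011011010111001111001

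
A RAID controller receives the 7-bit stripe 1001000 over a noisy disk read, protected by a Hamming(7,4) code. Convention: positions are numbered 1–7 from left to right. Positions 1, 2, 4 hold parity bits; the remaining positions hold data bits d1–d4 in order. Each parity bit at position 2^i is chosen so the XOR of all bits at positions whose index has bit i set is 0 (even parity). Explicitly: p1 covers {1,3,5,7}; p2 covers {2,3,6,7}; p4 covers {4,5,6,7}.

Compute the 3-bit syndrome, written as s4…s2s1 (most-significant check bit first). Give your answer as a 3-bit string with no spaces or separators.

101

s1 (pos 1,3,5,7): 1⊕0⊕0⊕0 = 1
s2 (pos 2,3,6,7): 0⊕0⊕0⊕0 = 0
s4 (pos 4,5,6,7): 1⊕0⊕0⊕0 = 1
Syndrome s4…s1 = 101 → error at position 5.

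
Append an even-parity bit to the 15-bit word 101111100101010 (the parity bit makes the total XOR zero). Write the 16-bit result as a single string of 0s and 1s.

1011111001010101

XOR of the 15 data bits: 1⊕0⊕1⊕1⊕1⊕1⊕1⊕0⊕0⊕1⊕0⊕1⊕0⊕1⊕0 = 1
Parity bit = 1 (so all 16 bits XOR to 0).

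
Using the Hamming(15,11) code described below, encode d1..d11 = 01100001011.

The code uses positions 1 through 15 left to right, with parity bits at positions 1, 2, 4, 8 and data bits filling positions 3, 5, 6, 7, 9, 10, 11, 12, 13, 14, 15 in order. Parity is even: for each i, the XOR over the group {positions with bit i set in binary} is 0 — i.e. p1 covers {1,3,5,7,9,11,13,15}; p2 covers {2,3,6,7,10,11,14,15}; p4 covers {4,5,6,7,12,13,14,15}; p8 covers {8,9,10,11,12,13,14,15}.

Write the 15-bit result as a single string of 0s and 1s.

010111010001011

Place data at non-parity positions: p1 p2 0 p4 1 1 0 p8 0 0 0 1 0 1 1
p1 (pos 1,3,5,7,9,11,13,15): XOR of data positions = 0⊕1⊕0⊕0⊕0⊕0⊕1 = 0
p2 (pos 2,3,6,7,10,11,14,15): XOR of data positions = 0⊕1⊕0⊕0⊕0⊕1⊕1 = 1
p4 (pos 4,5,6,7,12,13,14,15): XOR of data positions = 1⊕1⊕0⊕1⊕0⊕1⊕1 = 1
p8 (pos 8,9,10,11,12,13,14,15): XOR of data positions = 0⊕0⊕0⊕1⊕0⊕1⊕1 = 1
Codeword: 010111010001011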